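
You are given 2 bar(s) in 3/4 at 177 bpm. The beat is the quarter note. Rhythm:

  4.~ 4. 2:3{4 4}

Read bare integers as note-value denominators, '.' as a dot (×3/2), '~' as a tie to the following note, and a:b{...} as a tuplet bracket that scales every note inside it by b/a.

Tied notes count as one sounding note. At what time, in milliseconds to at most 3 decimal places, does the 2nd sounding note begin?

note 2 onset = 3b = 1016.949ms

1. 0.0ms @ 0 + 1016.949ms (3)
2. 1016.949ms @ 3 + 508.475ms (3/2)
3. 1525.424ms @ 9/2 + 508.475ms (3/2)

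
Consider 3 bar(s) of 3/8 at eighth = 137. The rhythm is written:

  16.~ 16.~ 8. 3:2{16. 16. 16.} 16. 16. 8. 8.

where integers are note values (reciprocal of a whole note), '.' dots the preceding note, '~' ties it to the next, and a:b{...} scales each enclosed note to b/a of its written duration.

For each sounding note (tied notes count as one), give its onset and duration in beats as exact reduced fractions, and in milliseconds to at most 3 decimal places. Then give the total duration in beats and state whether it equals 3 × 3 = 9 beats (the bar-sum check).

1) 0.0ms=0b +1313.869ms=3b
2) 1313.869ms=3b +218.978ms=1/2b
3) 1532.847ms=7/2b +218.978ms=1/2b
4) 1751.825ms=4b +218.978ms=1/2b
5) 1970.803ms=9/2b +328.467ms=3/4b
6) 2299.27ms=21/4b +328.467ms=3/4b
7) 2627.737ms=6b +656.934ms=3/2b
8) 3284.672ms=15/2b +656.934ms=3/2b
Σ=9b of 9 (137bpm 3/8) — PASS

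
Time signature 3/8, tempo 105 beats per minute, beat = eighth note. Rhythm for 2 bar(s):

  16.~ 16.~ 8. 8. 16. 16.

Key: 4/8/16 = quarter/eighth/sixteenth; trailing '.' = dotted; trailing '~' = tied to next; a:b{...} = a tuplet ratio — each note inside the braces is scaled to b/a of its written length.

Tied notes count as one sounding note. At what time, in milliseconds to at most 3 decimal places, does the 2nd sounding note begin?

1. 0.0ms @ 0 + 1714.286ms (3)
2. 1714.286ms @ 3 + 857.143ms (3/2)
3. 2571.429ms @ 9/2 + 428.571ms (3/4)
4. 3000.0ms @ 21/4 + 428.571ms (3/4)

note 2 onset = 3b = 1714.286ms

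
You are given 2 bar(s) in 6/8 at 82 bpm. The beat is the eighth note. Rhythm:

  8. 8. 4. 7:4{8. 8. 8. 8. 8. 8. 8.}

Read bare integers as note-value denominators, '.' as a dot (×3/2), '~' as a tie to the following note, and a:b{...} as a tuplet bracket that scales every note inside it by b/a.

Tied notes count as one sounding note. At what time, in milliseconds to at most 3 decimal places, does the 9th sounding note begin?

1. 0.0ms @ 0 + 1097.561ms (3/2)
2. 1097.561ms @ 3/2 + 1097.561ms (3/2)
3. 2195.122ms @ 3 + 2195.122ms (3)
4. 4390.244ms @ 6 + 627.178ms (6/7)
5. 5017.422ms @ 48/7 + 627.178ms (6/7)
6. 5644.599ms @ 54/7 + 627.178ms (6/7)
7. 6271.777ms @ 60/7 + 627.178ms (6/7)
8. 6898.955ms @ 66/7 + 627.178ms (6/7)
9. 7526.132ms @ 72/7 + 627.178ms (6/7)
10. 8153.31ms @ 78/7 + 627.178ms (6/7)

note 9 onset = 72/7b = 7526.132ms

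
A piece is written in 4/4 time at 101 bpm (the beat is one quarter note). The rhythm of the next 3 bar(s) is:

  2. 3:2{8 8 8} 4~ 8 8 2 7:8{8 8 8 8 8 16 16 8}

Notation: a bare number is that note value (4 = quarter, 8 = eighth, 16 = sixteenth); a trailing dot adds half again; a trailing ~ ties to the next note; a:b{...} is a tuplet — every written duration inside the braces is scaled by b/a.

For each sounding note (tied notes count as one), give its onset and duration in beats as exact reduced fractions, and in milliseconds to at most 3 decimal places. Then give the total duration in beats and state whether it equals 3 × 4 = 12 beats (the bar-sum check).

1) 0.0ms=0b +1782.178ms=3b
2) 1782.178ms=3b +198.02ms=1/3b
3) 1980.198ms=10/3b +198.02ms=1/3b
4) 2178.218ms=11/3b +198.02ms=1/3b
5) 2376.238ms=4b +891.089ms=3/2b
6) 3267.327ms=11/2b +297.03ms=1/2b
7) 3564.356ms=6b +1188.119ms=2b
8) 4752.475ms=8b +339.463ms=4/7b
9) 5091.938ms=60/7b +339.463ms=4/7b
10) 5431.4ms=64/7b +339.463ms=4/7b
11) 5770.863ms=68/7b +339.463ms=4/7b
12) 6110.325ms=72/7b +339.463ms=4/7b
13) 6449.788ms=76/7b +169.731ms=2/7b
14) 6619.519ms=78/7b +169.731ms=2/7b
15) 6789.25ms=80/7b +339.463ms=4/7b
Σ=12b of 12 (101bpm 4/4) — PASS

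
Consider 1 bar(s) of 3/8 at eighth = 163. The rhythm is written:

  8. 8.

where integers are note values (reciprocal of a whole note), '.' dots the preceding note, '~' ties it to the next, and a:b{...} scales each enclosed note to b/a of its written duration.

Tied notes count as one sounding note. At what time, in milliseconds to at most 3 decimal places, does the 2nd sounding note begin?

note 2 onset = 3/2b = 552.147ms

1. 0.0ms @ 0 + 552.147ms (3/2)
2. 552.147ms @ 3/2 + 552.147ms (3/2)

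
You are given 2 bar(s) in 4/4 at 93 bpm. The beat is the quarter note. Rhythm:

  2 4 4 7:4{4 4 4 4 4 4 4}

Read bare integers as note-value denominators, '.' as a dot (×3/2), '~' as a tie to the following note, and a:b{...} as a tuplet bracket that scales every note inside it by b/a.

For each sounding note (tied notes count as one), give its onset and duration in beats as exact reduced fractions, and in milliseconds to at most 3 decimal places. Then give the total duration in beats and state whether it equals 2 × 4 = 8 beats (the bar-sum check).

1) 0.0ms=0b +1290.323ms=2b
2) 1290.323ms=2b +645.161ms=1b
3) 1935.484ms=3b +645.161ms=1b
4) 2580.645ms=4b +368.664ms=4/7b
5) 2949.309ms=32/7b +368.664ms=4/7b
6) 3317.972ms=36/7b +368.664ms=4/7b
7) 3686.636ms=40/7b +368.664ms=4/7b
8) 4055.3ms=44/7b +368.664ms=4/7b
9) 4423.963ms=48/7b +368.664ms=4/7b
10) 4792.627ms=52/7b +368.664ms=4/7b
Σ=8b of 8 (93bpm 4/4) — PASS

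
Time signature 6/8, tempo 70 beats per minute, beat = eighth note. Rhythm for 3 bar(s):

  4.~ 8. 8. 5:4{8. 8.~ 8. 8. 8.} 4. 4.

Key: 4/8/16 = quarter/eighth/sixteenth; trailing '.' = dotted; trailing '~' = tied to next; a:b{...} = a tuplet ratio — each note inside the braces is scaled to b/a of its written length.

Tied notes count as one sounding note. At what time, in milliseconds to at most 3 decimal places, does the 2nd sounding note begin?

note 2 onset = 9/2b = 3857.143ms

1. 0.0ms @ 0 + 3857.143ms (9/2)
2. 3857.143ms @ 9/2 + 1285.714ms (3/2)
3. 5142.857ms @ 6 + 1028.571ms (6/5)
4. 6171.429ms @ 36/5 + 2057.143ms (12/5)
5. 8228.571ms @ 48/5 + 1028.571ms (6/5)
6. 9257.143ms @ 54/5 + 1028.571ms (6/5)
7. 10285.714ms @ 12 + 2571.429ms (3)
8. 12857.143ms @ 15 + 2571.429ms (3)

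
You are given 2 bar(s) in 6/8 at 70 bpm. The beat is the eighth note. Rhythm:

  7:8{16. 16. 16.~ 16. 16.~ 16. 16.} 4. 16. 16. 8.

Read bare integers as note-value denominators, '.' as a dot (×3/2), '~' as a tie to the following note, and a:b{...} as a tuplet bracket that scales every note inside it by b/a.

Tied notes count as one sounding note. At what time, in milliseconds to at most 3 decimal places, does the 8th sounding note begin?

note 8 onset = 39/4b = 8357.143ms

1. 0.0ms @ 0 + 734.694ms (6/7)
2. 734.694ms @ 6/7 + 734.694ms (6/7)
3. 1469.388ms @ 12/7 + 1469.388ms (12/7)
4. 2938.776ms @ 24/7 + 1469.388ms (12/7)
5. 4408.163ms @ 36/7 + 734.694ms (6/7)
6. 5142.857ms @ 6 + 2571.429ms (3)
7. 7714.286ms @ 9 + 642.857ms (3/4)
8. 8357.143ms @ 39/4 + 642.857ms (3/4)
9. 9000.0ms @ 21/2 + 1285.714ms (3/2)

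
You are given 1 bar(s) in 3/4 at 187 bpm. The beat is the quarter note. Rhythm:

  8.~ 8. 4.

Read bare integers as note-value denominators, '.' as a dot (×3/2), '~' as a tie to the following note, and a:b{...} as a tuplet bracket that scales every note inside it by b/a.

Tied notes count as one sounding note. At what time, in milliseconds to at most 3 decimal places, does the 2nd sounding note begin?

note 2 onset = 3/2b = 481.283ms

1. 0.0ms @ 0 + 481.283ms (3/2)
2. 481.283ms @ 3/2 + 481.283ms (3/2)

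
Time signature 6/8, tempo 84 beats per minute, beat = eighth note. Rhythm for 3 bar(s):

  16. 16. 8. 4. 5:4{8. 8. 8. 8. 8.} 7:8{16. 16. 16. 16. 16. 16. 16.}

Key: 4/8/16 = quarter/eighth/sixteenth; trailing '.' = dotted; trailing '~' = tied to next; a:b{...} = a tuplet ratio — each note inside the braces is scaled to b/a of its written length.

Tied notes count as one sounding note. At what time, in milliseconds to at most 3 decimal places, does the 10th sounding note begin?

1. 0.0ms @ 0 + 535.714ms (3/4)
2. 535.714ms @ 3/4 + 535.714ms (3/4)
3. 1071.429ms @ 3/2 + 1071.429ms (3/2)
4. 2142.857ms @ 3 + 2142.857ms (3)
5. 4285.714ms @ 6 + 857.143ms (6/5)
6. 5142.857ms @ 36/5 + 857.143ms (6/5)
7. 6000.0ms @ 42/5 + 857.143ms (6/5)
8. 6857.143ms @ 48/5 + 857.143ms (6/5)
9. 7714.286ms @ 54/5 + 857.143ms (6/5)
10. 8571.429ms @ 12 + 612.245ms (6/7)
11. 9183.673ms @ 90/7 + 612.245ms (6/7)
12. 9795.918ms @ 96/7 + 612.245ms (6/7)
13. 10408.163ms @ 102/7 + 612.245ms (6/7)
14. 11020.408ms @ 108/7 + 612.245ms (6/7)
15. 11632.653ms @ 114/7 + 612.245ms (6/7)
16. 12244.898ms @ 120/7 + 612.245ms (6/7)

note 10 onset = 12b = 8571.429ms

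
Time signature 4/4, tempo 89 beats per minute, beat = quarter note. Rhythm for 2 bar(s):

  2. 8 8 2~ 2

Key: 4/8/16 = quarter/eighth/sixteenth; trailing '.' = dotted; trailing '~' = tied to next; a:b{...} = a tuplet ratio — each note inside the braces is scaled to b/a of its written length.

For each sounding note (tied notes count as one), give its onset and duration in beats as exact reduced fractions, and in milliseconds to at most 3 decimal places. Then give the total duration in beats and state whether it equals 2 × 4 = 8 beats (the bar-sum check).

1) 0.0ms=0b +2022.472ms=3b
2) 2022.472ms=3b +337.079ms=1/2b
3) 2359.551ms=7/2b +337.079ms=1/2b
4) 2696.629ms=4b +2696.629ms=4b
Σ=8b of 8 (89bpm 4/4) — PASS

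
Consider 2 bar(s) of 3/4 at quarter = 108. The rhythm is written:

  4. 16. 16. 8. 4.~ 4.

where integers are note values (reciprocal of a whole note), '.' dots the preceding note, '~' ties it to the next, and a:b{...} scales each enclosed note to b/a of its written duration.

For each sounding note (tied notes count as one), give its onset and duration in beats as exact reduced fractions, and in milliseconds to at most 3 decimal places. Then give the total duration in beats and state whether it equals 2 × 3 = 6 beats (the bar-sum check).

1) 0.0ms=0b +833.333ms=3/2b
2) 833.333ms=3/2b +208.333ms=3/8b
3) 1041.667ms=15/8b +208.333ms=3/8b
4) 1250.0ms=9/4b +416.667ms=3/4b
5) 1666.667ms=3b +1666.667ms=3b
Σ=6b of 6 (108bpm 3/4) — PASS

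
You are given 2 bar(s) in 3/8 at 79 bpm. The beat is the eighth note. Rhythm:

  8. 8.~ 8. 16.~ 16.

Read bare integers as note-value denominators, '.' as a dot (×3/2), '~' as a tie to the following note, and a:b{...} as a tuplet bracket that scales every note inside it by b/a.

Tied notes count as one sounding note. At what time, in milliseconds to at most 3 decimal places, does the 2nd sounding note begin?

1. 0.0ms @ 0 + 1139.241ms (3/2)
2. 1139.241ms @ 3/2 + 2278.481ms (3)
3. 3417.722ms @ 9/2 + 1139.241ms (3/2)

note 2 onset = 3/2b = 1139.241ms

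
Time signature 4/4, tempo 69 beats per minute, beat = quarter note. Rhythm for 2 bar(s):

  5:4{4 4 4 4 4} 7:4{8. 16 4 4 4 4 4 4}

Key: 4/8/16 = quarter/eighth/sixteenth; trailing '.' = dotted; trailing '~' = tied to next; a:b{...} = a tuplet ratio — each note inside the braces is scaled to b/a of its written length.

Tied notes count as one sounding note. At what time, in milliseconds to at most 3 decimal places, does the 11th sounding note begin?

note 11 onset = 44/7b = 5465.839ms

1. 0.0ms @ 0 + 695.652ms (4/5)
2. 695.652ms @ 4/5 + 695.652ms (4/5)
3. 1391.304ms @ 8/5 + 695.652ms (4/5)
4. 2086.957ms @ 12/5 + 695.652ms (4/5)
5. 2782.609ms @ 16/5 + 695.652ms (4/5)
6. 3478.261ms @ 4 + 372.671ms (3/7)
7. 3850.932ms @ 31/7 + 124.224ms (1/7)
8. 3975.155ms @ 32/7 + 496.894ms (4/7)
9. 4472.05ms @ 36/7 + 496.894ms (4/7)
10. 4968.944ms @ 40/7 + 496.894ms (4/7)
11. 5465.839ms @ 44/7 + 496.894ms (4/7)
12. 5962.733ms @ 48/7 + 496.894ms (4/7)
13. 6459.627ms @ 52/7 + 496.894ms (4/7)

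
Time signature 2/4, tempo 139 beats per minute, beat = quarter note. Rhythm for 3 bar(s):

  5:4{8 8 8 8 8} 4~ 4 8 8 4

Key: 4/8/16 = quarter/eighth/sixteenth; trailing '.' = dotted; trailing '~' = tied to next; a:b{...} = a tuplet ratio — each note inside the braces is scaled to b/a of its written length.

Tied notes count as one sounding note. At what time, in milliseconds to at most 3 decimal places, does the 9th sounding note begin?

note 9 onset = 5b = 2158.273ms

1. 0.0ms @ 0 + 172.662ms (2/5)
2. 172.662ms @ 2/5 + 172.662ms (2/5)
3. 345.324ms @ 4/5 + 172.662ms (2/5)
4. 517.986ms @ 6/5 + 172.662ms (2/5)
5. 690.647ms @ 8/5 + 172.662ms (2/5)
6. 863.309ms @ 2 + 863.309ms (2)
7. 1726.619ms @ 4 + 215.827ms (1/2)
8. 1942.446ms @ 9/2 + 215.827ms (1/2)
9. 2158.273ms @ 5 + 431.655ms (1)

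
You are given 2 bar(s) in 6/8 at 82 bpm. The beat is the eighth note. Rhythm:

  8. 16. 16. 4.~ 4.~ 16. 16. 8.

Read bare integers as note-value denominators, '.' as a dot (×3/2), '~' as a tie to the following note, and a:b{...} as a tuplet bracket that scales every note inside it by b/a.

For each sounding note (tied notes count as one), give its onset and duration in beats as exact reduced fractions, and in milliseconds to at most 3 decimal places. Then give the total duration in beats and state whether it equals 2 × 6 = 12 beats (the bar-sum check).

1) 0.0ms=0b +1097.561ms=3/2b
2) 1097.561ms=3/2b +548.78ms=3/4b
3) 1646.341ms=9/4b +548.78ms=3/4b
4) 2195.122ms=3b +4939.024ms=27/4b
5) 7134.146ms=39/4b +548.78ms=3/4b
6) 7682.927ms=21/2b +1097.561ms=3/2b
Σ=12b of 12 (82bpm 6/8) — PASS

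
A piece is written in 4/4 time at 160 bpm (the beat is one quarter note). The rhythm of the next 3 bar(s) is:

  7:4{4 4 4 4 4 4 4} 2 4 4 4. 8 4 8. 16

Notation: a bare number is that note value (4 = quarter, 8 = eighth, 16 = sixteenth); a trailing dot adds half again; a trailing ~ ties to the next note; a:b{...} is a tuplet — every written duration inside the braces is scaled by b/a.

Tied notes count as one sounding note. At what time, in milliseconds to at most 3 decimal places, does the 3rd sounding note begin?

1. 0.0ms @ 0 + 214.286ms (4/7)
2. 214.286ms @ 4/7 + 214.286ms (4/7)
3. 428.571ms @ 8/7 + 214.286ms (4/7)
4. 642.857ms @ 12/7 + 214.286ms (4/7)
5. 857.143ms @ 16/7 + 214.286ms (4/7)
6. 1071.429ms @ 20/7 + 214.286ms (4/7)
7. 1285.714ms @ 24/7 + 214.286ms (4/7)
8. 1500.0ms @ 4 + 750.0ms (2)
9. 2250.0ms @ 6 + 375.0ms (1)
10. 2625.0ms @ 7 + 375.0ms (1)
11. 3000.0ms @ 8 + 562.5ms (3/2)
12. 3562.5ms @ 19/2 + 187.5ms (1/2)
13. 3750.0ms @ 10 + 375.0ms (1)
14. 4125.0ms @ 11 + 281.25ms (3/4)
15. 4406.25ms @ 47/4 + 93.75ms (1/4)

note 3 onset = 8/7b = 428.571ms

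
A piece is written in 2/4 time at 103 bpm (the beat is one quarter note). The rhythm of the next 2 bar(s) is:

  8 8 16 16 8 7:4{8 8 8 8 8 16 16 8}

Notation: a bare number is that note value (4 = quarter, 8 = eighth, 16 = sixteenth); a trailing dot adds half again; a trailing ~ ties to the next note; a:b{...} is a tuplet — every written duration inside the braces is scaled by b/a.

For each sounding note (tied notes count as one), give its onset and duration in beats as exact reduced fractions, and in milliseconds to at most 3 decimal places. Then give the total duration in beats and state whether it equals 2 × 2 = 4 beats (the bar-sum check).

1) 0.0ms=0b +291.262ms=1/2b
2) 291.262ms=1/2b +291.262ms=1/2b
3) 582.524ms=1b +145.631ms=1/4b
4) 728.155ms=5/4b +145.631ms=1/4b
5) 873.786ms=3/2b +291.262ms=1/2b
6) 1165.049ms=2b +166.436ms=2/7b
7) 1331.484ms=16/7b +166.436ms=2/7b
8) 1497.92ms=18/7b +166.436ms=2/7b
9) 1664.355ms=20/7b +166.436ms=2/7b
10) 1830.791ms=22/7b +166.436ms=2/7b
11) 1997.226ms=24/7b +83.218ms=1/7b
12) 2080.444ms=25/7b +83.218ms=1/7b
13) 2163.662ms=26/7b +166.436ms=2/7b
Σ=4b of 4 (103bpm 2/4) — PASS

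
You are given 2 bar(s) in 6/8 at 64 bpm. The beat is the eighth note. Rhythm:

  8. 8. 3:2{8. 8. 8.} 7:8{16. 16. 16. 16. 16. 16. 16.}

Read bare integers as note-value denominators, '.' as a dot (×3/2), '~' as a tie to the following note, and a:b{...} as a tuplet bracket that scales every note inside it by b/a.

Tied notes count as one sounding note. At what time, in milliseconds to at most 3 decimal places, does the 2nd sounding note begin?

1. 0.0ms @ 0 + 1406.25ms (3/2)
2. 1406.25ms @ 3/2 + 1406.25ms (3/2)
3. 2812.5ms @ 3 + 937.5ms (1)
4. 3750.0ms @ 4 + 937.5ms (1)
5. 4687.5ms @ 5 + 937.5ms (1)
6. 5625.0ms @ 6 + 803.571ms (6/7)
7. 6428.571ms @ 48/7 + 803.571ms (6/7)
8. 7232.143ms @ 54/7 + 803.571ms (6/7)
9. 8035.714ms @ 60/7 + 803.571ms (6/7)
10. 8839.286ms @ 66/7 + 803.571ms (6/7)
11. 9642.857ms @ 72/7 + 803.571ms (6/7)
12. 10446.429ms @ 78/7 + 803.571ms (6/7)

note 2 onset = 3/2b = 1406.25ms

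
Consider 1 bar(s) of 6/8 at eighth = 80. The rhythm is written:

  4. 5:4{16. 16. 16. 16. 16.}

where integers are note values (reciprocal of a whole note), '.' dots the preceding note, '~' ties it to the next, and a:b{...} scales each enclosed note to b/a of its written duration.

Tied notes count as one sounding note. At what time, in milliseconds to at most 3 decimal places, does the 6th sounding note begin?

1. 0.0ms @ 0 + 2250.0ms (3)
2. 2250.0ms @ 3 + 450.0ms (3/5)
3. 2700.0ms @ 18/5 + 450.0ms (3/5)
4. 3150.0ms @ 21/5 + 450.0ms (3/5)
5. 3600.0ms @ 24/5 + 450.0ms (3/5)
6. 4050.0ms @ 27/5 + 450.0ms (3/5)

note 6 onset = 27/5b = 4050.0ms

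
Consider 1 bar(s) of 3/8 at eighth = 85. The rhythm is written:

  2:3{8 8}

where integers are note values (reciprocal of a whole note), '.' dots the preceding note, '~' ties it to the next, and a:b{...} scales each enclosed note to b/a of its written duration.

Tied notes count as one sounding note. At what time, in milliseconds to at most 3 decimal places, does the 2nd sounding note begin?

note 2 onset = 3/2b = 1058.824ms

1. 0.0ms @ 0 + 1058.824ms (3/2)
2. 1058.824ms @ 3/2 + 1058.824ms (3/2)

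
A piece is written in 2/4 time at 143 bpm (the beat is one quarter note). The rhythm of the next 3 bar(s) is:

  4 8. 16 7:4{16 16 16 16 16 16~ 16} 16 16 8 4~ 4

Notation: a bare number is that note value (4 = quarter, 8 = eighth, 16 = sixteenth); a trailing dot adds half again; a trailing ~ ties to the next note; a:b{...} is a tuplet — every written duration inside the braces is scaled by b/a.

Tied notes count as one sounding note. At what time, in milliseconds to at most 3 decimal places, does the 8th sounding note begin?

1. 0.0ms @ 0 + 419.58ms (1)
2. 419.58ms @ 1 + 314.685ms (3/4)
3. 734.266ms @ 7/4 + 104.895ms (1/4)
4. 839.161ms @ 2 + 59.94ms (1/7)
5. 899.101ms @ 15/7 + 59.94ms (1/7)
6. 959.041ms @ 16/7 + 59.94ms (1/7)
7. 1018.981ms @ 17/7 + 59.94ms (1/7)
8. 1078.921ms @ 18/7 + 59.94ms (1/7)
9. 1138.861ms @ 19/7 + 119.88ms (2/7)
10. 1258.741ms @ 3 + 104.895ms (1/4)
11. 1363.636ms @ 13/4 + 104.895ms (1/4)
12. 1468.531ms @ 7/2 + 209.79ms (1/2)
13. 1678.322ms @ 4 + 839.161ms (2)

note 8 onset = 18/7b = 1078.921ms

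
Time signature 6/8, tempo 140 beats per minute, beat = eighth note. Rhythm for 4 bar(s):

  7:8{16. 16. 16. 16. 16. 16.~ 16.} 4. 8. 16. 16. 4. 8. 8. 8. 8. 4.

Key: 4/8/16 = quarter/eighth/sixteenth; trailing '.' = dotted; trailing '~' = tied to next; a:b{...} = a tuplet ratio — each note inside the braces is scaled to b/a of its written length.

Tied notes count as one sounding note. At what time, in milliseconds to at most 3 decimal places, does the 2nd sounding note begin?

1. 0.0ms @ 0 + 367.347ms (6/7)
2. 367.347ms @ 6/7 + 367.347ms (6/7)
3. 734.694ms @ 12/7 + 367.347ms (6/7)
4. 1102.041ms @ 18/7 + 367.347ms (6/7)
5. 1469.388ms @ 24/7 + 367.347ms (6/7)
6. 1836.735ms @ 30/7 + 734.694ms (12/7)
7. 2571.429ms @ 6 + 1285.714ms (3)
8. 3857.143ms @ 9 + 642.857ms (3/2)
9. 4500.0ms @ 21/2 + 321.429ms (3/4)
10. 4821.429ms @ 45/4 + 321.429ms (3/4)
11. 5142.857ms @ 12 + 1285.714ms (3)
12. 6428.571ms @ 15 + 642.857ms (3/2)
13. 7071.429ms @ 33/2 + 642.857ms (3/2)
14. 7714.286ms @ 18 + 642.857ms (3/2)
15. 8357.143ms @ 39/2 + 642.857ms (3/2)
16. 9000.0ms @ 21 + 1285.714ms (3)

note 2 onset = 6/7b = 367.347ms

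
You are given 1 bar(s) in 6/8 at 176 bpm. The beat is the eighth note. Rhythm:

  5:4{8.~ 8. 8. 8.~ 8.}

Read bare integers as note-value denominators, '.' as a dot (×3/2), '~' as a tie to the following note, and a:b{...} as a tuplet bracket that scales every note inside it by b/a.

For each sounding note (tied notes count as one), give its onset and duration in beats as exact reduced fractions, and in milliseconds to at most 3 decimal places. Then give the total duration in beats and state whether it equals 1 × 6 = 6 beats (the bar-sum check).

1) 0.0ms=0b +818.182ms=12/5b
2) 818.182ms=12/5b +409.091ms=6/5b
3) 1227.273ms=18/5b +818.182ms=12/5b
Σ=6b of 6 (176bpm 6/8) — PASS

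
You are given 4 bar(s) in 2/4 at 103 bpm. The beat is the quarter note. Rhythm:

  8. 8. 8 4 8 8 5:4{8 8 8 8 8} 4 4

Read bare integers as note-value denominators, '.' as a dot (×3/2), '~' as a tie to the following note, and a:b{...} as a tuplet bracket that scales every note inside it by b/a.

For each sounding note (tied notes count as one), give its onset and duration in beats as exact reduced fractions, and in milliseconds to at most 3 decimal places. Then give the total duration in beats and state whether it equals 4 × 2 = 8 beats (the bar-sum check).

1) 0.0ms=0b +436.893ms=3/4b
2) 436.893ms=3/4b +436.893ms=3/4b
3) 873.786ms=3/2b +291.262ms=1/2b
4) 1165.049ms=2b +582.524ms=1b
5) 1747.573ms=3b +291.262ms=1/2b
6) 2038.835ms=7/2b +291.262ms=1/2b
7) 2330.097ms=4b +233.01ms=2/5b
8) 2563.107ms=22/5b +233.01ms=2/5b
9) 2796.117ms=24/5b +233.01ms=2/5b
10) 3029.126ms=26/5b +233.01ms=2/5b
11) 3262.136ms=28/5b +233.01ms=2/5b
12) 3495.146ms=6b +582.524ms=1b
13) 4077.67ms=7b +582.524ms=1b
Σ=8b of 8 (103bpm 2/4) — PASS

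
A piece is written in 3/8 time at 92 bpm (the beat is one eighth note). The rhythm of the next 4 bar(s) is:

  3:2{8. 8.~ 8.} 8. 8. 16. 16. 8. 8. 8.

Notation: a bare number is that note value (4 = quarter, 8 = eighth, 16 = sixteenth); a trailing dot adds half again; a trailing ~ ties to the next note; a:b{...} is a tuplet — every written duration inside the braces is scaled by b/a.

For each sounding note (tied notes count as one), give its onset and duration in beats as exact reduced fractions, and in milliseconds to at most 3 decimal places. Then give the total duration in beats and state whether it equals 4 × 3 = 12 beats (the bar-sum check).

1) 0.0ms=0b +652.174ms=1b
2) 652.174ms=1b +1304.348ms=2b
3) 1956.522ms=3b +978.261ms=3/2b
4) 2934.783ms=9/2b +978.261ms=3/2b
5) 3913.043ms=6b +489.13ms=3/4b
6) 4402.174ms=27/4b +489.13ms=3/4b
7) 4891.304ms=15/2b +978.261ms=3/2b
8) 5869.565ms=9b +978.261ms=3/2b
9) 6847.826ms=21/2b +978.261ms=3/2b
Σ=12b of 12 (92bpm 3/8) — PASS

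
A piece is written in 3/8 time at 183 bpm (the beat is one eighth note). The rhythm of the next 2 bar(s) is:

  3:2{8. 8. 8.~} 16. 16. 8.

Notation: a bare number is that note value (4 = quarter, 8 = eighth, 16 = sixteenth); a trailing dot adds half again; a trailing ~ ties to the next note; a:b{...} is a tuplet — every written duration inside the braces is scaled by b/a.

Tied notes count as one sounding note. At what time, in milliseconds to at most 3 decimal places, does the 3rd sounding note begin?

note 3 onset = 2b = 655.738ms

1. 0.0ms @ 0 + 327.869ms (1)
2. 327.869ms @ 1 + 327.869ms (1)
3. 655.738ms @ 2 + 573.77ms (7/4)
4. 1229.508ms @ 15/4 + 245.902ms (3/4)
5. 1475.41ms @ 9/2 + 491.803ms (3/2)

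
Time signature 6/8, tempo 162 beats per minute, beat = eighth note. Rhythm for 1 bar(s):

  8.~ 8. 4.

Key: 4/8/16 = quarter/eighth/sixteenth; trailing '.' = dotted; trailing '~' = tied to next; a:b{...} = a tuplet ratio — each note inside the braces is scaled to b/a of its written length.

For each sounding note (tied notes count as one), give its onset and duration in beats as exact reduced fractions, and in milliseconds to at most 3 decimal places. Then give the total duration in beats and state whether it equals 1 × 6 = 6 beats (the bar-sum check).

1) 0.0ms=0b +1111.111ms=3b
2) 1111.111ms=3b +1111.111ms=3b
Σ=6b of 6 (162bpm 6/8) — PASS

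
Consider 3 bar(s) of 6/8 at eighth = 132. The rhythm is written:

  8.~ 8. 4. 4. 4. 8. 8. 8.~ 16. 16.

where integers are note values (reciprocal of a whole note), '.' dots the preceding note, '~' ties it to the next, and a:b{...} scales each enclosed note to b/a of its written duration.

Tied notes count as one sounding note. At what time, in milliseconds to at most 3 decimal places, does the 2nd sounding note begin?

note 2 onset = 3b = 1363.636ms

1. 0.0ms @ 0 + 1363.636ms (3)
2. 1363.636ms @ 3 + 1363.636ms (3)
3. 2727.273ms @ 6 + 1363.636ms (3)
4. 4090.909ms @ 9 + 1363.636ms (3)
5. 5454.545ms @ 12 + 681.818ms (3/2)
6. 6136.364ms @ 27/2 + 681.818ms (3/2)
7. 6818.182ms @ 15 + 1022.727ms (9/4)
8. 7840.909ms @ 69/4 + 340.909ms (3/4)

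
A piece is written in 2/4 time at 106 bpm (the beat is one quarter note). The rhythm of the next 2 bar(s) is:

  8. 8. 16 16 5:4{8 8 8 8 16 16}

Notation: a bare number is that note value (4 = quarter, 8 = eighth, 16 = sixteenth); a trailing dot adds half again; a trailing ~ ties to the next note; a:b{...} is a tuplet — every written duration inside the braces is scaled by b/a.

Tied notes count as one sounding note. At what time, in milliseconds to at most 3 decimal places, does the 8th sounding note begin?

note 8 onset = 16/5b = 1811.321ms

1. 0.0ms @ 0 + 424.528ms (3/4)
2. 424.528ms @ 3/4 + 424.528ms (3/4)
3. 849.057ms @ 3/2 + 141.509ms (1/4)
4. 990.566ms @ 7/4 + 141.509ms (1/4)
5. 1132.075ms @ 2 + 226.415ms (2/5)
6. 1358.491ms @ 12/5 + 226.415ms (2/5)
7. 1584.906ms @ 14/5 + 226.415ms (2/5)
8. 1811.321ms @ 16/5 + 226.415ms (2/5)
9. 2037.736ms @ 18/5 + 113.208ms (1/5)
10. 2150.943ms @ 19/5 + 113.208ms (1/5)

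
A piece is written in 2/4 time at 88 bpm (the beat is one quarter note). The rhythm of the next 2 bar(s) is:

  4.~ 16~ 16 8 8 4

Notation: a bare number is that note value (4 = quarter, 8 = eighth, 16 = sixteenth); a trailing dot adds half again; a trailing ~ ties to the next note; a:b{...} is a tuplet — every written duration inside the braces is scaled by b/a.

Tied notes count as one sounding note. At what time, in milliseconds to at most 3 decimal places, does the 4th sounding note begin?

note 4 onset = 3b = 2045.455ms

1. 0.0ms @ 0 + 1363.636ms (2)
2. 1363.636ms @ 2 + 340.909ms (1/2)
3. 1704.545ms @ 5/2 + 340.909ms (1/2)
4. 2045.455ms @ 3 + 681.818ms (1)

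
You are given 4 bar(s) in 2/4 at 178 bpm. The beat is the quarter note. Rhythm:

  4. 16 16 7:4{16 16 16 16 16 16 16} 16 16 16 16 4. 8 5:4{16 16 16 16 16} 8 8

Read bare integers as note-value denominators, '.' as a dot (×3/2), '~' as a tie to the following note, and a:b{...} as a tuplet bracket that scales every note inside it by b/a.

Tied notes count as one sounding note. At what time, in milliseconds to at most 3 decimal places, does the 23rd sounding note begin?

1. 0.0ms @ 0 + 505.618ms (3/2)
2. 505.618ms @ 3/2 + 84.27ms (1/4)
3. 589.888ms @ 7/4 + 84.27ms (1/4)
4. 674.157ms @ 2 + 48.154ms (1/7)
5. 722.311ms @ 15/7 + 48.154ms (1/7)
6. 770.465ms @ 16/7 + 48.154ms (1/7)
7. 818.62ms @ 17/7 + 48.154ms (1/7)
8. 866.774ms @ 18/7 + 48.154ms (1/7)
9. 914.928ms @ 19/7 + 48.154ms (1/7)
10. 963.082ms @ 20/7 + 48.154ms (1/7)
11. 1011.236ms @ 3 + 84.27ms (1/4)
12. 1095.506ms @ 13/4 + 84.27ms (1/4)
13. 1179.775ms @ 7/2 + 84.27ms (1/4)
14. 1264.045ms @ 15/4 + 84.27ms (1/4)
15. 1348.315ms @ 4 + 505.618ms (3/2)
16. 1853.933ms @ 11/2 + 168.539ms (1/2)
17. 2022.472ms @ 6 + 67.416ms (1/5)
18. 2089.888ms @ 31/5 + 67.416ms (1/5)
19. 2157.303ms @ 32/5 + 67.416ms (1/5)
20. 2224.719ms @ 33/5 + 67.416ms (1/5)
21. 2292.135ms @ 34/5 + 67.416ms (1/5)
22. 2359.551ms @ 7 + 168.539ms (1/2)
23. 2528.09ms @ 15/2 + 168.539ms (1/2)

note 23 onset = 15/2b = 2528.09ms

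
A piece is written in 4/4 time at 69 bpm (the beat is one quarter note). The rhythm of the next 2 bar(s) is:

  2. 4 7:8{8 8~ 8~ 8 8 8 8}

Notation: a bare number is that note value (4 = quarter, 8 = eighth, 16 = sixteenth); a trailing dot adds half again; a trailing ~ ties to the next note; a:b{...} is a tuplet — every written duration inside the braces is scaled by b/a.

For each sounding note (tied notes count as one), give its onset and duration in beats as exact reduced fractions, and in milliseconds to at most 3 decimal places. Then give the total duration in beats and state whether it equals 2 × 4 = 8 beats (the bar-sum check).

1) 0.0ms=0b +2608.696ms=3b
2) 2608.696ms=3b +869.565ms=1b
3) 3478.261ms=4b +496.894ms=4/7b
4) 3975.155ms=32/7b +1490.683ms=12/7b
5) 5465.839ms=44/7b +496.894ms=4/7b
6) 5962.733ms=48/7b +496.894ms=4/7b
7) 6459.627ms=52/7b +496.894ms=4/7b
Σ=8b of 8 (69bpm 4/4) — PASS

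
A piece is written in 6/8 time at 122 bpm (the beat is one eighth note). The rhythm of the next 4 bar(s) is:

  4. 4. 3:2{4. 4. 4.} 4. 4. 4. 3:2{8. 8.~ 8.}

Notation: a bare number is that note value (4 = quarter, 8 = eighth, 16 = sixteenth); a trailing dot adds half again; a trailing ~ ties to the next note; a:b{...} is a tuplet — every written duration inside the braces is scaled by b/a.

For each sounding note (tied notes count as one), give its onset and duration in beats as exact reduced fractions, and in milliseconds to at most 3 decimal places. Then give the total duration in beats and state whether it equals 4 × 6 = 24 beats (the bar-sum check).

1) 0.0ms=0b +1475.41ms=3b
2) 1475.41ms=3b +1475.41ms=3b
3) 2950.82ms=6b +983.607ms=2b
4) 3934.426ms=8b +983.607ms=2b
5) 4918.033ms=10b +983.607ms=2b
6) 5901.639ms=12b +1475.41ms=3b
7) 7377.049ms=15b +1475.41ms=3b
8) 8852.459ms=18b +1475.41ms=3b
9) 10327.869ms=21b +491.803ms=1b
10) 10819.672ms=22b +983.607ms=2b
Σ=24b of 24 (122bpm 6/8) — PASS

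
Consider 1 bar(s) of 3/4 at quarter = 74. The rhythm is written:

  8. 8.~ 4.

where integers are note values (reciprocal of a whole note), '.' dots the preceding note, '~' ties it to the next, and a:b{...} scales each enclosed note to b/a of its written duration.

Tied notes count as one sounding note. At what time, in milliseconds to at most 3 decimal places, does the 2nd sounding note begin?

1. 0.0ms @ 0 + 608.108ms (3/4)
2. 608.108ms @ 3/4 + 1824.324ms (9/4)

note 2 onset = 3/4b = 608.108ms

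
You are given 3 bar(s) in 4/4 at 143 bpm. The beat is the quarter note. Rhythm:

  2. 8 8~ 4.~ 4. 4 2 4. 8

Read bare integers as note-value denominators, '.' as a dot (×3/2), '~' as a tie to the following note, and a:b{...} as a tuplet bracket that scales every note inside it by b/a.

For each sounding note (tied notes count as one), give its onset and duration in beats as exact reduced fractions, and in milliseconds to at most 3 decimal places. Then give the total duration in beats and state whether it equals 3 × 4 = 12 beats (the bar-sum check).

1) 0.0ms=0b +1258.741ms=3b
2) 1258.741ms=3b +209.79ms=1/2b
3) 1468.531ms=7/2b +1468.531ms=7/2b
4) 2937.063ms=7b +419.58ms=1b
5) 3356.643ms=8b +839.161ms=2b
6) 4195.804ms=10b +629.371ms=3/2b
7) 4825.175ms=23/2b +209.79ms=1/2b
Σ=12b of 12 (143bpm 4/4) — PASS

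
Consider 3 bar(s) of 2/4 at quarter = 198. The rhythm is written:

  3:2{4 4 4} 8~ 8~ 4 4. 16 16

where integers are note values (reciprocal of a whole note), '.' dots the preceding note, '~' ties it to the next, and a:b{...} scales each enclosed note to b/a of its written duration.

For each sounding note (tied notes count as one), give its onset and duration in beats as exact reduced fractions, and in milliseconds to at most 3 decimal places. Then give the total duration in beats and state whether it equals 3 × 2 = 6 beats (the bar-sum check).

1) 0.0ms=0b +202.02ms=2/3b
2) 202.02ms=2/3b +202.02ms=2/3b
3) 404.04ms=4/3b +202.02ms=2/3b
4) 606.061ms=2b +606.061ms=2b
5) 1212.121ms=4b +454.545ms=3/2b
6) 1666.667ms=11/2b +75.758ms=1/4b
7) 1742.424ms=23/4b +75.758ms=1/4b
Σ=6b of 6 (198bpm 2/4) — PASS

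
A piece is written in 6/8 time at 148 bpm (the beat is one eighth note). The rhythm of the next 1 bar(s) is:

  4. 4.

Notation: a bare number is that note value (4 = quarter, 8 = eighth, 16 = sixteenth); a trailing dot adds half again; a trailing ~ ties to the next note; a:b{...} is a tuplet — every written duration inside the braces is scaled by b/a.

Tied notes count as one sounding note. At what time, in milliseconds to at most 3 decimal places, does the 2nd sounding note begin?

note 2 onset = 3b = 1216.216ms

1. 0.0ms @ 0 + 1216.216ms (3)
2. 1216.216ms @ 3 + 1216.216ms (3)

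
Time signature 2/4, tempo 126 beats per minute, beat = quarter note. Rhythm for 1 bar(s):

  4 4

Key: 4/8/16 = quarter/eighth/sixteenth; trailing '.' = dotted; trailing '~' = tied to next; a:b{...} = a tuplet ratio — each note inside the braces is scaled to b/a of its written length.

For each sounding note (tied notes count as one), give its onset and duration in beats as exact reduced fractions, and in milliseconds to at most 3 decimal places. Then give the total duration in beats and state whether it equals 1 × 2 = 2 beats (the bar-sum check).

1) 0.0ms=0b +476.19ms=1b
2) 476.19ms=1b +476.19ms=1b
Σ=2b of 2 (126bpm 2/4) — PASS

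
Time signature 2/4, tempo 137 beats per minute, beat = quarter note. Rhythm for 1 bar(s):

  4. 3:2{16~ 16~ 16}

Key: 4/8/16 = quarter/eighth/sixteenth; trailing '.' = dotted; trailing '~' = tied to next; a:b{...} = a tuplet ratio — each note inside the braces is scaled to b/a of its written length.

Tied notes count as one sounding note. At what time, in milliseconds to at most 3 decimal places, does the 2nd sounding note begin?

1. 0.0ms @ 0 + 656.934ms (3/2)
2. 656.934ms @ 3/2 + 218.978ms (1/2)

note 2 onset = 3/2b = 656.934ms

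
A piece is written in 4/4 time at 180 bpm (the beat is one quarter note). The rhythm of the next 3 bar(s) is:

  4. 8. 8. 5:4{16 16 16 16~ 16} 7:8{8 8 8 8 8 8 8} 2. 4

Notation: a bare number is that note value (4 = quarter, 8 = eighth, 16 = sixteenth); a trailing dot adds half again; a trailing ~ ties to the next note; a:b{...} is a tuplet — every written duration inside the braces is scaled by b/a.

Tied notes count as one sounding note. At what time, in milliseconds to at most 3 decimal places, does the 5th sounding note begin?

1. 0.0ms @ 0 + 500.0ms (3/2)
2. 500.0ms @ 3/2 + 250.0ms (3/4)
3. 750.0ms @ 9/4 + 250.0ms (3/4)
4. 1000.0ms @ 3 + 66.667ms (1/5)
5. 1066.667ms @ 16/5 + 66.667ms (1/5)
6. 1133.333ms @ 17/5 + 66.667ms (1/5)
7. 1200.0ms @ 18/5 + 133.333ms (2/5)
8. 1333.333ms @ 4 + 190.476ms (4/7)
9. 1523.81ms @ 32/7 + 190.476ms (4/7)
10. 1714.286ms @ 36/7 + 190.476ms (4/7)
11. 1904.762ms @ 40/7 + 190.476ms (4/7)
12. 2095.238ms @ 44/7 + 190.476ms (4/7)
13. 2285.714ms @ 48/7 + 190.476ms (4/7)
14. 2476.19ms @ 52/7 + 190.476ms (4/7)
15. 2666.667ms @ 8 + 1000.0ms (3)
16. 3666.667ms @ 11 + 333.333ms (1)

note 5 onset = 16/5b = 1066.667ms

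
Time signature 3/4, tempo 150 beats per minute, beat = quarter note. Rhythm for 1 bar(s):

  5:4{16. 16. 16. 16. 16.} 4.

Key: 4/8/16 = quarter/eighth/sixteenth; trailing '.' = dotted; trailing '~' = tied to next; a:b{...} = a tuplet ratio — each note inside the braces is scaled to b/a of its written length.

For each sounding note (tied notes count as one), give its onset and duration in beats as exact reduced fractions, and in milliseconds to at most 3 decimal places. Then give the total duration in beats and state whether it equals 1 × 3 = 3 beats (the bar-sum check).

1) 0.0ms=0b +120.0ms=3/10b
2) 120.0ms=3/10b +120.0ms=3/10b
3) 240.0ms=3/5b +120.0ms=3/10b
4) 360.0ms=9/10b +120.0ms=3/10b
5) 480.0ms=6/5b +120.0ms=3/10b
6) 600.0ms=3/2b +600.0ms=3/2b
Σ=3b of 3 (150bpm 3/4) — PASS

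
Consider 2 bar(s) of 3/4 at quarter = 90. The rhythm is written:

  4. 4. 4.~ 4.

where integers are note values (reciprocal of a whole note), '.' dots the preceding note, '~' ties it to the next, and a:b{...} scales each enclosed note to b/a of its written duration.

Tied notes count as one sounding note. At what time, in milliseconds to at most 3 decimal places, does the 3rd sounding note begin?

note 3 onset = 3b = 2000.0ms

1. 0.0ms @ 0 + 1000.0ms (3/2)
2. 1000.0ms @ 3/2 + 1000.0ms (3/2)
3. 2000.0ms @ 3 + 2000.0ms (3)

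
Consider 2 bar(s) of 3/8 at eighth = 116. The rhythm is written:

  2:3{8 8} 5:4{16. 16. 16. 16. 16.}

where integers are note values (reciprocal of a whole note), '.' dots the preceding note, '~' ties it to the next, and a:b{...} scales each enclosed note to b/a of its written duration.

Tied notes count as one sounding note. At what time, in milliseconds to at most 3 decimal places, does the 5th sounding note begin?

note 5 onset = 21/5b = 2172.414ms

1. 0.0ms @ 0 + 775.862ms (3/2)
2. 775.862ms @ 3/2 + 775.862ms (3/2)
3. 1551.724ms @ 3 + 310.345ms (3/5)
4. 1862.069ms @ 18/5 + 310.345ms (3/5)
5. 2172.414ms @ 21/5 + 310.345ms (3/5)
6. 2482.759ms @ 24/5 + 310.345ms (3/5)
7. 2793.103ms @ 27/5 + 310.345ms (3/5)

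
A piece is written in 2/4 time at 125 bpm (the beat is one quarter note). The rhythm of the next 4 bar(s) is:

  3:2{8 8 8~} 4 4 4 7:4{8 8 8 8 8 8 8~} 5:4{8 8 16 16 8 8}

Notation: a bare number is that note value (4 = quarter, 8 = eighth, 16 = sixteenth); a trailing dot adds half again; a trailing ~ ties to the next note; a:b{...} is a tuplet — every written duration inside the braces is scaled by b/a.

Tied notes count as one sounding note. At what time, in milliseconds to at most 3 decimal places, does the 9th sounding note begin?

note 9 onset = 34/7b = 2331.429ms

1. 0.0ms @ 0 + 160.0ms (1/3)
2. 160.0ms @ 1/3 + 160.0ms (1/3)
3. 320.0ms @ 2/3 + 640.0ms (4/3)
4. 960.0ms @ 2 + 480.0ms (1)
5. 1440.0ms @ 3 + 480.0ms (1)
6. 1920.0ms @ 4 + 137.143ms (2/7)
7. 2057.143ms @ 30/7 + 137.143ms (2/7)
8. 2194.286ms @ 32/7 + 137.143ms (2/7)
9. 2331.429ms @ 34/7 + 137.143ms (2/7)
10. 2468.571ms @ 36/7 + 137.143ms (2/7)
11. 2605.714ms @ 38/7 + 137.143ms (2/7)
12. 2742.857ms @ 40/7 + 329.143ms (24/35)
13. 3072.0ms @ 32/5 + 192.0ms (2/5)
14. 3264.0ms @ 34/5 + 96.0ms (1/5)
15. 3360.0ms @ 7 + 96.0ms (1/5)
16. 3456.0ms @ 36/5 + 192.0ms (2/5)
17. 3648.0ms @ 38/5 + 192.0ms (2/5)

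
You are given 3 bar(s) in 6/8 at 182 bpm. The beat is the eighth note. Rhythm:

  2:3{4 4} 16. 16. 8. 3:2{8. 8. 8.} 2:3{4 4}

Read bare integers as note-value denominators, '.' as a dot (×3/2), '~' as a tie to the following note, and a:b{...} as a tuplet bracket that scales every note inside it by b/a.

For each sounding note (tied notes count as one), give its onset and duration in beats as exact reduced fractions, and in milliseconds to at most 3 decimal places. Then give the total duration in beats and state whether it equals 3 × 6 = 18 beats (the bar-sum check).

1) 0.0ms=0b +989.011ms=3b
2) 989.011ms=3b +989.011ms=3b
3) 1978.022ms=6b +247.253ms=3/4b
4) 2225.275ms=27/4b +247.253ms=3/4b
5) 2472.527ms=15/2b +494.505ms=3/2b
6) 2967.033ms=9b +329.67ms=1b
7) 3296.703ms=10b +329.67ms=1b
8) 3626.374ms=11b +329.67ms=1b
9) 3956.044ms=12b +989.011ms=3b
10) 4945.055ms=15b +989.011ms=3b
Σ=18b of 18 (182bpm 6/8) — PASS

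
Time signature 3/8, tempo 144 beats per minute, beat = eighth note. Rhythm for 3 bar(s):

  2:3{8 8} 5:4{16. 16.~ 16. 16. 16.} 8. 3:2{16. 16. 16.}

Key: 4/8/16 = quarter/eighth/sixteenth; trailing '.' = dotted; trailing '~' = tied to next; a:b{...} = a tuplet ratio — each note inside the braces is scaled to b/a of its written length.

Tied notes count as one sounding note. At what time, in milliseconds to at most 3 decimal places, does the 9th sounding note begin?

1. 0.0ms @ 0 + 625.0ms (3/2)
2. 625.0ms @ 3/2 + 625.0ms (3/2)
3. 1250.0ms @ 3 + 250.0ms (3/5)
4. 1500.0ms @ 18/5 + 500.0ms (6/5)
5. 2000.0ms @ 24/5 + 250.0ms (3/5)
6. 2250.0ms @ 27/5 + 250.0ms (3/5)
7. 2500.0ms @ 6 + 625.0ms (3/2)
8. 3125.0ms @ 15/2 + 208.333ms (1/2)
9. 3333.333ms @ 8 + 208.333ms (1/2)
10. 3541.667ms @ 17/2 + 208.333ms (1/2)

note 9 onset = 8b = 3333.333ms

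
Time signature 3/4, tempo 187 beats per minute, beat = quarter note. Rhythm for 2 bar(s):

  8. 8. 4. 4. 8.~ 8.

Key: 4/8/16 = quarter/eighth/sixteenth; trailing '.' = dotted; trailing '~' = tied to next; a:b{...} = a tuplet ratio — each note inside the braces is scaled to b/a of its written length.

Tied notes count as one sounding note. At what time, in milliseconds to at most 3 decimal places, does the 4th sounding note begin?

note 4 onset = 3b = 962.567ms

1. 0.0ms @ 0 + 240.642ms (3/4)
2. 240.642ms @ 3/4 + 240.642ms (3/4)
3. 481.283ms @ 3/2 + 481.283ms (3/2)
4. 962.567ms @ 3 + 481.283ms (3/2)
5. 1443.85ms @ 9/2 + 481.283ms (3/2)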